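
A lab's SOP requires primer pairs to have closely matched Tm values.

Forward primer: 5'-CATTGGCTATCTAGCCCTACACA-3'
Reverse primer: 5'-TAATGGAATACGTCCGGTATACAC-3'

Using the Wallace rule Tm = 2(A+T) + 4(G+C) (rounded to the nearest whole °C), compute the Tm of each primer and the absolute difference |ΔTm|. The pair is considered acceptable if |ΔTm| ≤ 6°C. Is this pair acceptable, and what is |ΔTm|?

Forward: A=6 T=6 G=3 C=8 → Tm = 2·12 + 4·11 = 68°C.
Reverse: A=8 T=6 G=5 C=5 → Tm = 2·14 + 4·10 = 68°C.
|ΔTm| = |68 − 68| = 0°C, ≤ 6°C.

|ΔTm| = 0°C; the pair is acceptable.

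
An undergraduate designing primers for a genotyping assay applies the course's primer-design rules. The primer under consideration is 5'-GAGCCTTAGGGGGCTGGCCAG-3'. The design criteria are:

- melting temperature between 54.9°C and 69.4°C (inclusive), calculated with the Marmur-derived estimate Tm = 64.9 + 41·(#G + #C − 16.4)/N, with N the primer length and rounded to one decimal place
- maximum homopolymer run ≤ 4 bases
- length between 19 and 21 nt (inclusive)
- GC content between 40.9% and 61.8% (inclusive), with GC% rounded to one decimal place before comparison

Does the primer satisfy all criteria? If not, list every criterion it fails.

Base counts: A=3, T=3, G=10, C=5 (length 21).
Tm: Tm = 64.9 + 41·(15 − 16.4)/21 = 62.2°C ✓
homopolymer run: longest run = 5, exceeds 4 ✗
length: length 21 ✓
GC content: GC 15/21 = 71.4%, outside 40.9–61.8% ✗

Fails: homopolymer run, GC content.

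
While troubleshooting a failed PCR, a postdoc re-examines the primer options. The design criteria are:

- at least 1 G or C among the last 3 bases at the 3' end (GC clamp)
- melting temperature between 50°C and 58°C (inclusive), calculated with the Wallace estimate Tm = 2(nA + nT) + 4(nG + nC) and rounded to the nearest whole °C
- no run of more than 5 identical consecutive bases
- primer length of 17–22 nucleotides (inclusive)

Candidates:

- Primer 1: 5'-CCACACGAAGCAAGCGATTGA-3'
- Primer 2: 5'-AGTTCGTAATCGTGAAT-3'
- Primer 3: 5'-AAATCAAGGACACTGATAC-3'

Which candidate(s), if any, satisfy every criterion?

Primer 3 only.

Primer 1 (21 nt, A=8 T=2 G=5 C=6): 3' end TGA has 1 G/C ✓; Tm = 2·10 + 4·11 = 64°C, outside 50–58°C ✗; longest run = 2 ✓; length 21 ✓ — fails.
Primer 2 (17 nt, A=5 T=6 G=4 C=2): 3' end AAT has 0 G/C, need ≥1 ✗; Tm = 2·11 + 4·6 = 46°C, outside 50–58°C ✗; longest run = 2 ✓; length 17 ✓ — fails.
Primer 3 (19 nt, A=9 T=3 G=3 C=4): 3' end TAC has 1 G/C ✓; Tm = 2·12 + 4·7 = 52°C ✓; longest run = 3 ✓; length 19 ✓ — passes.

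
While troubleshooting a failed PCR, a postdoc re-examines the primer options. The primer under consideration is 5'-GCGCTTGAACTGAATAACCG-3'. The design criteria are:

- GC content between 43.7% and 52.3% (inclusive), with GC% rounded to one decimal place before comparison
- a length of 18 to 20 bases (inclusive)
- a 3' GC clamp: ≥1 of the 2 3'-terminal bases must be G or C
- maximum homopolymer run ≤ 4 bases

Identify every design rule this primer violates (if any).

Base counts: A=6, T=4, G=5, C=5 (length 20).
GC content: GC 10/20 = 50.0% ✓
length: length 20 ✓
GC clamp: 3' end CG has 2 G/C ✓
homopolymer run: longest run = 2 ✓

Meets all criteria.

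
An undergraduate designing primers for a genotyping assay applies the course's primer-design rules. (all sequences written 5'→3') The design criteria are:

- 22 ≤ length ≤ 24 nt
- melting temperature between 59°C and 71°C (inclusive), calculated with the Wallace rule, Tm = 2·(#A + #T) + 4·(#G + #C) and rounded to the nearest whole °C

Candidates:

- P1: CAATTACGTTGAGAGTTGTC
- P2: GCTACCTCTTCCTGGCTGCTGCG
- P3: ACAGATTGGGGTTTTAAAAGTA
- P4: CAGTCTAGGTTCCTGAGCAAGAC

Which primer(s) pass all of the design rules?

P4 only.

P1 (20 nt, A=5 T=7 G=5 C=3): length 20, outside 22–24 ✗; Tm = 2·12 + 4·8 = 56°C, outside 59–71°C ✗ — fails.
P2 (23 nt, A=1 T=7 G=6 C=9): length 23 ✓; Tm = 2·8 + 4·15 = 76°C, outside 59–71°C ✗ — fails.
P3 (22 nt, A=8 T=7 G=6 C=1): length 22 ✓; Tm = 2·15 + 4·7 = 58°C, outside 59–71°C ✗ — fails.
P4 (23 nt, A=6 T=5 G=6 C=6): length 23 ✓; Tm = 2·11 + 4·12 = 70°C ✓ — passes.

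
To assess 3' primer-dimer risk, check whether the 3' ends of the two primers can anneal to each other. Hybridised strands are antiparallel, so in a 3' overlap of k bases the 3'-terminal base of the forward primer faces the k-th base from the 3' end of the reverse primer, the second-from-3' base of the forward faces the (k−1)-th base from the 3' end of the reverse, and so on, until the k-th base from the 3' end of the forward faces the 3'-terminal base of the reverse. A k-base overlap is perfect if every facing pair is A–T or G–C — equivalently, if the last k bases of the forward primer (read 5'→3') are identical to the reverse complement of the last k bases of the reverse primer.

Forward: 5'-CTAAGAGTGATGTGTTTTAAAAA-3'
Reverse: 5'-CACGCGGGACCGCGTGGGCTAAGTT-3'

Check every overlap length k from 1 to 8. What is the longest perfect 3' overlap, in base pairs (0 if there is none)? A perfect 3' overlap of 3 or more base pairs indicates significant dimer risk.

Last 8 bases (5'→3') — forward …TTTAAAAA, reverse …GCTAAGTT.
Reverse complement of the reverse primer's last 8 bases: AACTTAGC; its first k bases are the reverse complement of the reverse primer's last k bases, so a perfect k-base overlap needs the forward primer's last k bases to equal them.
Comparing (forward last k vs required): k=1: A vs A ✓; k=2: AA vs AA ✓; k=3: AAA vs AAC ✗; k=4: AAAA vs AACT ✗; k=5: AAAAA vs AACTT ✗; k=6: TAAAAA vs AACTTA ✗; k=7: TTAAAAA vs AACTTAG ✗; k=8: TTTAAAAA vs AACTTAGC ✗.
Perfect overlaps at k = 1, 2; the largest is 2.

Longest perfect overlap: 2 complementary base pairs; below the dimer-risk threshold (threshold 3).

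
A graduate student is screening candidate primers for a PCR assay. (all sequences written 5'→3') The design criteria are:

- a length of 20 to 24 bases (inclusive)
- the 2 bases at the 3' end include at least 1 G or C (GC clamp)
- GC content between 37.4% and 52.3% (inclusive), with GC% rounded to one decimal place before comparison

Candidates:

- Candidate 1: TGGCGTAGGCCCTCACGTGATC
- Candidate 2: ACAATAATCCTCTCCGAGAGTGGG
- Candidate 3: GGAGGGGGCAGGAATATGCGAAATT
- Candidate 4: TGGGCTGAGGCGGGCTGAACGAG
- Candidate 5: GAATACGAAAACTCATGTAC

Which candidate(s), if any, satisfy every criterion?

Candidate 2 only.

Candidate 1 (22 nt, A=3 T=5 G=7 C=7): length 22 ✓; 3' end TC has 1 G/C ✓; GC 14/22 = 63.6%, outside 37.4–52.3% ✗ — fails.
Candidate 2 (24 nt, A=7 T=5 G=6 C=6): length 24 ✓; 3' end GG has 2 G/C ✓; GC 12/24 = 50.0% ✓ — passes.
Candidate 3 (25 nt, A=8 T=4 G=11 C=2): length 25, outside 20–24 ✗; 3' end TT has 0 G/C, need ≥1 ✗; GC 13/25 = 52.0% ✓ — fails.
Candidate 4 (23 nt, A=4 T=3 G=12 C=4): length 23 ✓; 3' end AG has 1 G/C ✓; GC 16/23 = 69.6%, outside 37.4–52.3% ✗ — fails.
Candidate 5 (20 nt, A=9 T=4 G=3 C=4): length 20 ✓; 3' end AC has 1 G/C ✓; GC 7/20 = 35.0%, outside 37.4–52.3% ✗ — fails.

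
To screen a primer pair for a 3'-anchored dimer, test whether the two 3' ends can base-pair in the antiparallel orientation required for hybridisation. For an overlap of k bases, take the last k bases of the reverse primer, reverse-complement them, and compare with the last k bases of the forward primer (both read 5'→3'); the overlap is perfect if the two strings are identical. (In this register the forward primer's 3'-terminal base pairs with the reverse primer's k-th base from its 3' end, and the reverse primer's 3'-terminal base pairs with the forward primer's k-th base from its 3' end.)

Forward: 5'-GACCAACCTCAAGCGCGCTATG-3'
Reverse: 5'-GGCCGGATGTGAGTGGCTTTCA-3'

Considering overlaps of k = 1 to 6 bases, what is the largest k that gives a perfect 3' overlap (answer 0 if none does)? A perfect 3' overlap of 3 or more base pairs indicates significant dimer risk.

Last 6 bases (5'→3') — forward …GCTATG, reverse …CTTTCA.
Reverse complement of the reverse primer's last 6 bases: TGAAAG; its first k bases are the reverse complement of the reverse primer's last k bases, so a perfect k-base overlap needs the forward primer's last k bases to equal them.
Comparing (forward last k vs required): k=1: G vs T ✗; k=2: TG vs TG ✓; k=3: ATG vs TGA ✗; k=4: TATG vs TGAA ✗; k=5: CTATG vs TGAAA ✗; k=6: GCTATG vs TGAAAG ✗.
Only k = 2 is perfect, so the longest perfect 3' overlap is 2.

Longest perfect overlap: 2 complementary base pairs; below the dimer-risk threshold (threshold 3).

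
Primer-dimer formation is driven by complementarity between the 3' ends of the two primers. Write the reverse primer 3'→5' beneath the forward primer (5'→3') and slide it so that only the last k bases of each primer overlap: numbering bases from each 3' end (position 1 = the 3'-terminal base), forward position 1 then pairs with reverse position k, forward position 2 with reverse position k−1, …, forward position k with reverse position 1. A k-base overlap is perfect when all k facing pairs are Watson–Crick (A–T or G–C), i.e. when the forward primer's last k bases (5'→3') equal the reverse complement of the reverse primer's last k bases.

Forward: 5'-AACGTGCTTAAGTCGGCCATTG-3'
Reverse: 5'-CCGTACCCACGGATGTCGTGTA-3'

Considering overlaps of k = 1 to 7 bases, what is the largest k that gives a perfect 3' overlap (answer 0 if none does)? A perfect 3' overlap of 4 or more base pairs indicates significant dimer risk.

Longest perfect overlap: 0 complementary base pairs; below the dimer-risk threshold (threshold 4).

Last 7 bases (5'→3') — forward …GCCATTG, reverse …TCGTGTA.
Reverse complement of the reverse primer's last 7 bases: TACACGA; its first k bases are the reverse complement of the reverse primer's last k bases, so a perfect k-base overlap needs the forward primer's last k bases to equal them.
Comparing (forward last k vs required): k=1: G vs T ✗; k=2: TG vs TA ✗; k=3: TTG vs TAC ✗; k=4: ATTG vs TACA ✗; k=5: CATTG vs TACAC ✗; k=6: CCATTG vs TACACG ✗; k=7: GCCATTG vs TACACGA ✗.
No overlap length from 1 to 7 is perfect, so the longest perfect 3' overlap is 0.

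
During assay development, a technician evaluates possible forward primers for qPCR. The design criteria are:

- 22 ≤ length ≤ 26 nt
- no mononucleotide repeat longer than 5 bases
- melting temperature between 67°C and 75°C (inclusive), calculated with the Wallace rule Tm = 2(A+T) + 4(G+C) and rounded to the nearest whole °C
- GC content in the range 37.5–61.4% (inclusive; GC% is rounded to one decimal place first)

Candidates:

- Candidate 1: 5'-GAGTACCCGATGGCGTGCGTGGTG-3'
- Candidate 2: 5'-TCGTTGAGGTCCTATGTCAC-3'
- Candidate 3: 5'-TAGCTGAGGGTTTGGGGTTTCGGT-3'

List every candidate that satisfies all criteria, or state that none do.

Candidate 3 only.

Candidate 1 (24 nt, A=3 T=5 G=11 C=5): length 24 ✓; longest run = 3 ✓; Tm = 2·8 + 4·16 = 80°C, outside 67–75°C ✗; GC 16/24 = 66.7%, outside 37.5–61.4% ✗ — fails.
Candidate 2 (20 nt, A=3 T=7 G=5 C=5): length 20, outside 22–26 ✗; longest run = 2 ✓; Tm = 2·10 + 4·10 = 60°C, outside 67–75°C ✗; GC 10/20 = 50.0% ✓ — fails.
Candidate 3 (24 nt, A=2 T=9 G=11 C=2): length 24 ✓; longest run = 4 ✓; Tm = 2·11 + 4·13 = 74°C ✓; GC 13/24 = 54.2% ✓ — passes.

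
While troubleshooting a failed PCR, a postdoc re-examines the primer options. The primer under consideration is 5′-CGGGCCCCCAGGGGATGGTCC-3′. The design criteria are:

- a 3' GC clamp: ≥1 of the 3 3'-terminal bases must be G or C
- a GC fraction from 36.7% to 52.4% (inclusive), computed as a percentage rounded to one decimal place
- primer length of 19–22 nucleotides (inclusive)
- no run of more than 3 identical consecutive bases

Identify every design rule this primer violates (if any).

Base counts: A=2, T=2, G=9, C=8 (length 21).
GC clamp: 3' end TCC has 2 G/C ✓
GC content: GC 17/21 = 81.0%, outside 36.7–52.4% ✗
length: length 21 ✓
homopolymer run: longest run = 5, exceeds 3 ✗

Fails: GC content, homopolymer run.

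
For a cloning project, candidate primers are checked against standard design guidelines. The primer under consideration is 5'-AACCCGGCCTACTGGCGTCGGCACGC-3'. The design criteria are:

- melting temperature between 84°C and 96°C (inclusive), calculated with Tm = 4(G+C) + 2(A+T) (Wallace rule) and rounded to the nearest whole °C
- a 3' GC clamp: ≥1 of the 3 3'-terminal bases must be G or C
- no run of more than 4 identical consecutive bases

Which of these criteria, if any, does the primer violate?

Meets all criteria.

Base counts: A=4, T=3, G=8, C=11 (length 26).
Tm: Tm = 2·7 + 4·19 = 90°C ✓
GC clamp: 3' end CGC has 3 G/C ✓
homopolymer run: longest run = 3 ✓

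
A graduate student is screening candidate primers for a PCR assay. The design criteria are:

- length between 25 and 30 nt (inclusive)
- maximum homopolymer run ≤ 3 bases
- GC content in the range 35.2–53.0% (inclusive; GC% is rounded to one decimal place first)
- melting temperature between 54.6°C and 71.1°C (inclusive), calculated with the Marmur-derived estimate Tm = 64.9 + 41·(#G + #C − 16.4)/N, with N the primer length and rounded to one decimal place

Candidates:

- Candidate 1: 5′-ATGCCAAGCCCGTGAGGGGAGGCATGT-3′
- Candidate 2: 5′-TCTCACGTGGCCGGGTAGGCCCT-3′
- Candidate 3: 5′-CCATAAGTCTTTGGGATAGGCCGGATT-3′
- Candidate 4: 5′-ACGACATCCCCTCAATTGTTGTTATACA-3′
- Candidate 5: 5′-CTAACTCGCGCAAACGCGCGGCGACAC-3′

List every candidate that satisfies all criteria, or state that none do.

Candidate 3 only.

Candidate 1 (27 nt, A=6 T=4 G=11 C=6): length 27 ✓; longest run = 4, exceeds 3 ✗; GC 17/27 = 63.0%, outside 35.2–53.0% ✗; Tm = 64.9 + 41·(17 − 16.4)/27 = 65.8°C ✓ — fails.
Candidate 2 (23 nt, A=2 T=5 G=8 C=8): length 23, outside 25–30 ✗; longest run = 3 ✓; GC 16/23 = 69.6%, outside 35.2–53.0% ✗; Tm = 64.9 + 41·(16 − 16.4)/23 = 64.2°C ✓ — fails.
Candidate 3 (27 nt, A=6 T=8 G=8 C=5): length 27 ✓; longest run = 3 ✓; GC 13/27 = 48.1% ✓; Tm = 64.9 + 41·(13 − 16.4)/27 = 59.7°C ✓ — passes.
Candidate 4 (28 nt, A=8 T=9 G=3 C=8): length 28 ✓; longest run = 4, exceeds 3 ✗; GC 11/28 = 39.3% ✓; Tm = 64.9 + 41·(11 − 16.4)/28 = 57.0°C ✓ — fails.
Candidate 5 (27 nt, A=7 T=2 G=7 C=11): length 27 ✓; longest run = 3 ✓; GC 18/27 = 66.7%, outside 35.2–53.0% ✗; Tm = 64.9 + 41·(18 − 16.4)/27 = 67.3°C ✓ — fails.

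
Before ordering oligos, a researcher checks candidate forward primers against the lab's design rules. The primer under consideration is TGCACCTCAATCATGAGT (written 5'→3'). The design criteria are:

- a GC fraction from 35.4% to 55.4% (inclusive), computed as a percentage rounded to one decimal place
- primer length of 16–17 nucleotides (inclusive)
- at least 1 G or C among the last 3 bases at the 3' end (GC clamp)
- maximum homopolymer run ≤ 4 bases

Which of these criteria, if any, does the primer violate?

Base counts: A=5, T=5, G=3, C=5 (length 18).
GC content: GC 8/18 = 44.4% ✓
length: length 18, outside 16–17 ✗
GC clamp: 3' end AGT has 1 G/C ✓
homopolymer run: longest run = 2 ✓

Fails: length.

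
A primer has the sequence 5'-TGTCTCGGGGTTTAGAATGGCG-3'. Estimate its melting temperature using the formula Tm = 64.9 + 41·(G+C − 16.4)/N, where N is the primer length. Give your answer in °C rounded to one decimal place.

Base counts: A=3, T=7, G=9, C=3; G+C = 12, N = 22.
Tm = 64.9 + 41·(12 − 16.4)/22 = 64.9 + -180.40/22 = 56.7°C.

56.7°C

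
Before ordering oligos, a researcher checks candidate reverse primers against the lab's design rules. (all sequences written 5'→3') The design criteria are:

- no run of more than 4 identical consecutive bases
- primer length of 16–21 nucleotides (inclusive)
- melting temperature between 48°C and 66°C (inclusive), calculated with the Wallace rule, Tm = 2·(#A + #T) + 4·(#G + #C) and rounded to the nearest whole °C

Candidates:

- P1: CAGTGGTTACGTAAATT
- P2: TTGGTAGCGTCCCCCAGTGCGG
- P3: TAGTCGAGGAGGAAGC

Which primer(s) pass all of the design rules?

P1 (17 nt, A=5 T=6 G=4 C=2): longest run = 3 ✓; length 17 ✓; Tm = 2·11 + 4·6 = 46°C, outside 48–66°C ✗ — fails.
P2 (22 nt, A=2 T=5 G=8 C=7): longest run = 5, exceeds 4 ✗; length 22, outside 16–21 ✗; Tm = 2·7 + 4·15 = 74°C, outside 48–66°C ✗ — fails.
P3 (16 nt, A=5 T=2 G=7 C=2): longest run = 2 ✓; length 16 ✓; Tm = 2·7 + 4·9 = 50°C ✓ — passes.

P3 only.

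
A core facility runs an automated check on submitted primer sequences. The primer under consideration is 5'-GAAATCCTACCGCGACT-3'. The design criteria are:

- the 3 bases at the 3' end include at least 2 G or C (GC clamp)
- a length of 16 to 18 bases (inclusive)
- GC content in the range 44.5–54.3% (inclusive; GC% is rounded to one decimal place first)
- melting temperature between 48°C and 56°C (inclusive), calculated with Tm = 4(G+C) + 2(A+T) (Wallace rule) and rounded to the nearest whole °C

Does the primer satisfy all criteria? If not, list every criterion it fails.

Base counts: A=5, T=3, G=3, C=6 (length 17).
GC clamp: 3' end ACT has 1 G/C, need ≥2 ✗
length: length 17 ✓
GC content: GC 9/17 = 52.9% ✓
Tm: Tm = 2·8 + 4·9 = 52°C ✓

Fails: GC clamp.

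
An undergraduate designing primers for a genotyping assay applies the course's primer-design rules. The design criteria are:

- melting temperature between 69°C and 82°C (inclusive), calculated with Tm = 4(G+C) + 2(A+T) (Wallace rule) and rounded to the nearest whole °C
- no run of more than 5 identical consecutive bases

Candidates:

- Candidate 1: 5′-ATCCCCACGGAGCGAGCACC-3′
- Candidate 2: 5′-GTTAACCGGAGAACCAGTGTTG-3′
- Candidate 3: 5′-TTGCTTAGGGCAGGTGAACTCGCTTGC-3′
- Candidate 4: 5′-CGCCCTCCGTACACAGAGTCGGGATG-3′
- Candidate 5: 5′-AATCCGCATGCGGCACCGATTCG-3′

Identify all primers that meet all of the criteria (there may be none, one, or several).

Candidate 1 (20 nt, A=5 T=1 G=5 C=9): Tm = 2·6 + 4·14 = 68°C, outside 69–82°C ✗; longest run = 4 ✓ — fails.
Candidate 2 (22 nt, A=6 T=5 G=7 C=4): Tm = 2·11 + 4·11 = 66°C, outside 69–82°C ✗; longest run = 2 ✓ — fails.
Candidate 3 (27 nt, A=4 T=8 G=9 C=6): Tm = 2·12 + 4·15 = 84°C, outside 69–82°C ✗; longest run = 3 ✓ — fails.
Candidate 4 (26 nt, A=5 T=4 G=8 C=9): Tm = 2·9 + 4·17 = 86°C, outside 69–82°C ✗; longest run = 3 ✓ — fails.
Candidate 5 (23 nt, A=5 T=4 G=6 C=8): Tm = 2·9 + 4·14 = 74°C ✓; longest run = 2 ✓ — passes.

Candidate 5 only.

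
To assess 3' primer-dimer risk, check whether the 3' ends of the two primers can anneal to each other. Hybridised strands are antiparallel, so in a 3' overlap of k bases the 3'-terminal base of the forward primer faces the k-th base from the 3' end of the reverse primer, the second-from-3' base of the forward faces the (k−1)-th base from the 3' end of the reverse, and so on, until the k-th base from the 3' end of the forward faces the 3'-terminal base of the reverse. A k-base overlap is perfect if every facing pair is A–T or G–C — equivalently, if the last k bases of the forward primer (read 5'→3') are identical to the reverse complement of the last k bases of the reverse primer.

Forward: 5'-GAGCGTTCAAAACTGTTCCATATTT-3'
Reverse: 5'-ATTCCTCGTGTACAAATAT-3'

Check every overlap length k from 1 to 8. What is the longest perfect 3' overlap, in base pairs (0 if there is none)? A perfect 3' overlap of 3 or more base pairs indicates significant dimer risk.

Last 8 bases (5'→3') — forward …CCATATTT, reverse …ACAAATAT.
Reverse complement of the reverse primer's last 8 bases: ATATTTGT; its first k bases are the reverse complement of the reverse primer's last k bases, so a perfect k-base overlap needs the forward primer's last k bases to equal them.
Comparing (forward last k vs required): k=1: T vs A ✗; k=2: TT vs AT ✗; k=3: TTT vs ATA ✗; k=4: ATTT vs ATAT ✗; k=5: TATTT vs ATATT ✗; k=6: ATATTT vs ATATTT ✓; k=7: CATATTT vs ATATTTG ✗; k=8: CCATATTT vs ATATTTGT ✗.
Only k = 6 is perfect, so the longest perfect 3' overlap is 6.

Longest perfect overlap: 6 complementary base pairs; significant dimer risk (threshold 3).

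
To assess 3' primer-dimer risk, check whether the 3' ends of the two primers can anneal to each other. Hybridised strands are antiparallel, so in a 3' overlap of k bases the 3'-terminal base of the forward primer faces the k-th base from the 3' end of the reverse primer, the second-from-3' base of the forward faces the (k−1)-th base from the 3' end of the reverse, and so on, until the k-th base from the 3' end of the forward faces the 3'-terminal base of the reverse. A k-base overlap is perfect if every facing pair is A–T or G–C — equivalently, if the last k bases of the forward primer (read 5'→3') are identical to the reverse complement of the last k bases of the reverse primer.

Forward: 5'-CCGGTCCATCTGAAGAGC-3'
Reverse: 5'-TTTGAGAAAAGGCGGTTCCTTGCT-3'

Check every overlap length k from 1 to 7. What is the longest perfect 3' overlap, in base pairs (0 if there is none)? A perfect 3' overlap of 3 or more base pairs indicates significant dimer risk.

Last 7 bases (5'→3') — forward …GAAGAGC, reverse …CCTTGCT.
Reverse complement of the reverse primer's last 7 bases: AGCAAGG; its first k bases are the reverse complement of the reverse primer's last k bases, so a perfect k-base overlap needs the forward primer's last k bases to equal them.
Comparing (forward last k vs required): k=1: C vs A ✗; k=2: GC vs AG ✗; k=3: AGC vs AGC ✓; k=4: GAGC vs AGCA ✗; k=5: AGAGC vs AGCAA ✗; k=6: AAGAGC vs AGCAAG ✗; k=7: GAAGAGC vs AGCAAGG ✗.
Only k = 3 is perfect, so the longest perfect 3' overlap is 3.

Longest perfect overlap: 3 complementary base pairs; significant dimer risk (threshold 3).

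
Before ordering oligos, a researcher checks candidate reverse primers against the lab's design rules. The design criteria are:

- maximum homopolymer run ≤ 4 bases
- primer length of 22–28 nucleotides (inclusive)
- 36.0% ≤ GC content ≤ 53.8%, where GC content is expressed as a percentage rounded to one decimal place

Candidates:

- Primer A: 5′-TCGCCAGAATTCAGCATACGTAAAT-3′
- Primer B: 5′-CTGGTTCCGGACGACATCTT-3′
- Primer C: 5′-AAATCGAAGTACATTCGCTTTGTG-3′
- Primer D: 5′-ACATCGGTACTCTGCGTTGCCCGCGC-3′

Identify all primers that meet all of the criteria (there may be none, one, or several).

Primer A (25 nt, A=9 T=6 G=4 C=6): longest run = 3 ✓; length 25 ✓; GC 10/25 = 40.0% ✓ — passes.
Primer B (20 nt, A=3 T=6 G=5 C=6): longest run = 2 ✓; length 20, outside 22–28 ✗; GC 11/20 = 55.0%, outside 36.0–53.8% ✗ — fails.
Primer C (24 nt, A=7 T=8 G=5 C=4): longest run = 3 ✓; length 24 ✓; GC 9/24 = 37.5% ✓ — passes.
Primer D (26 nt, A=3 T=6 G=7 C=10): longest run = 3 ✓; length 26 ✓; GC 17/26 = 65.4%, outside 36.0–53.8% ✗ — fails.

Primer A and Primer C.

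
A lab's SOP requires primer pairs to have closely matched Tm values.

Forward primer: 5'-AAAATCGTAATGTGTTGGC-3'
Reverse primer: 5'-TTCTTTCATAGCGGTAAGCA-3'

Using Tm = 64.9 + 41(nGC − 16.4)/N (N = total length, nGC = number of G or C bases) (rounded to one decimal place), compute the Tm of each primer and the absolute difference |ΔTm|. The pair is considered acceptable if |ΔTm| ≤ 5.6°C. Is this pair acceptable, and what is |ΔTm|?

Forward: G+C = 7, N = 19 → Tm = 64.9 + 41·(7 − 16.4)/19 = 44.6°C.
Reverse: G+C = 8, N = 20 → Tm = 64.9 + 41·(8 − 16.4)/20 = 47.7°C.
|ΔTm| = |44.6 − 47.7| = 3.1°C, ≤ 5.6°C.

|ΔTm| = 3.1°C; the pair is acceptable.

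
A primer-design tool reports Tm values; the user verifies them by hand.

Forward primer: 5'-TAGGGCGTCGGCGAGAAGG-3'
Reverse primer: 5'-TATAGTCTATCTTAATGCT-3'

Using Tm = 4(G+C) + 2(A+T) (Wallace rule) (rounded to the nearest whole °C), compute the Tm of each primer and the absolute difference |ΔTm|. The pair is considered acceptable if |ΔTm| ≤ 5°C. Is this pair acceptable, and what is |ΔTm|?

|ΔTm| = 16°C; the pair is not acceptable.

Forward: A=4 T=2 G=10 C=3 → Tm = 2·6 + 4·13 = 64°C.
Reverse: A=5 T=9 G=2 C=3 → Tm = 2·14 + 4·5 = 48°C.
|ΔTm| = |64 − 48| = 16°C, > 5°C.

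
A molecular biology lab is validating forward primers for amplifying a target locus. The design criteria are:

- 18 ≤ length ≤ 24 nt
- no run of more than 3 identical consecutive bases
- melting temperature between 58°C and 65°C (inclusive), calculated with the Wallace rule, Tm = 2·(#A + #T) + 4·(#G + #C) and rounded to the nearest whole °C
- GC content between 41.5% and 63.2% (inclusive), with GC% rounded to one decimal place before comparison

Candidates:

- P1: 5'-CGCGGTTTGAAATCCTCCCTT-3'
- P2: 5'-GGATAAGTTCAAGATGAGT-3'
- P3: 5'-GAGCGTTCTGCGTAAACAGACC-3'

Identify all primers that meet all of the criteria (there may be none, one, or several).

P1 only.

P1 (21 nt, A=3 T=7 G=4 C=7): length 21 ✓; longest run = 3 ✓; Tm = 2·10 + 4·11 = 64°C ✓; GC 11/21 = 52.4% ✓ — passes.
P2 (19 nt, A=7 T=5 G=6 C=1): length 19 ✓; longest run = 2 ✓; Tm = 2·12 + 4·7 = 52°C, outside 58–65°C ✗; GC 7/19 = 36.8%, outside 41.5–63.2% ✗ — fails.
P3 (22 nt, A=6 T=4 G=6 C=6): length 22 ✓; longest run = 3 ✓; Tm = 2·10 + 4·12 = 68°C, outside 58–65°C ✗; GC 12/22 = 54.5% ✓ — fails.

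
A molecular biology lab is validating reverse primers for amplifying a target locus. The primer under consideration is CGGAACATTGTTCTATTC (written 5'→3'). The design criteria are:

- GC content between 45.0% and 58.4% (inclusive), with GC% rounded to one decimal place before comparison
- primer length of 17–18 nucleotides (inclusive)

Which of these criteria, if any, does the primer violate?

Base counts: A=4, T=7, G=3, C=4 (length 18).
GC content: GC 7/18 = 38.9%, outside 45.0–58.4% ✗
length: length 18 ✓

Fails: GC content.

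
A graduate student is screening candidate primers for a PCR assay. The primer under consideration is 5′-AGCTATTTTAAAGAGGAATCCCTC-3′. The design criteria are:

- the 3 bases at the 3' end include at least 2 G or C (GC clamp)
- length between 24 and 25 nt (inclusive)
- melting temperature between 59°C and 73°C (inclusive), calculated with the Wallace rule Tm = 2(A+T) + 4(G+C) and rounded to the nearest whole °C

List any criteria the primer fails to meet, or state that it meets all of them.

Meets all criteria.

Base counts: A=8, T=7, G=4, C=5 (length 24).
GC clamp: 3' end CTC has 2 G/C ✓
length: length 24 ✓
Tm: Tm = 2·15 + 4·9 = 66°C ✓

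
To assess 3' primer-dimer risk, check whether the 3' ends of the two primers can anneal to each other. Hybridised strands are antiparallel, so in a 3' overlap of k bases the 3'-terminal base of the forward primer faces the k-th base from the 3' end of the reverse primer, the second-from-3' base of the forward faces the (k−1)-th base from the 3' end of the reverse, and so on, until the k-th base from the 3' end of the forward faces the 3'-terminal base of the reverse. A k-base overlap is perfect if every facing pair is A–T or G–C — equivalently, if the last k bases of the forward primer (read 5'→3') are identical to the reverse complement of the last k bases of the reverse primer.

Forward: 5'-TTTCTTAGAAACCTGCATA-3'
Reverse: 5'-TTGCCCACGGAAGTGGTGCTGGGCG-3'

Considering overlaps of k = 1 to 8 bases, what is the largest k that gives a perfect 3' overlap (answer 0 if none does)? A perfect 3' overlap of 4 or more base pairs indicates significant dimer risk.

Last 8 bases (5'→3') — forward …CCTGCATA, reverse …GCTGGGCG.
Reverse complement of the reverse primer's last 8 bases: CGCCCAGC; its first k bases are the reverse complement of the reverse primer's last k bases, so a perfect k-base overlap needs the forward primer's last k bases to equal them.
Comparing (forward last k vs required): k=1: A vs C ✗; k=2: TA vs CG ✗; k=3: ATA vs CGC ✗; k=4: CATA vs CGCC ✗; k=5: GCATA vs CGCCC ✗; k=6: TGCATA vs CGCCCA ✗; k=7: CTGCATA vs CGCCCAG ✗; k=8: CCTGCATA vs CGCCCAGC ✗.
No overlap length from 1 to 8 is perfect, so the longest perfect 3' overlap is 0.

Longest perfect overlap: 0 complementary base pairs; below the dimer-risk threshold (threshold 4).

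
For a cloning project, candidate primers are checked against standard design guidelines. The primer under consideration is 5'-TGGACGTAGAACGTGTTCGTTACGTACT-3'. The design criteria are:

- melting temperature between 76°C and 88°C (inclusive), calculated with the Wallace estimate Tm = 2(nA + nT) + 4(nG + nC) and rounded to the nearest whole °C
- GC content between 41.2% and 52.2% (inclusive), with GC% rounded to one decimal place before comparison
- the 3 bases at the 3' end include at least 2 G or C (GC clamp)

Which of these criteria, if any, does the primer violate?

Base counts: A=6, T=9, G=8, C=5 (length 28).
Tm: Tm = 2·15 + 4·13 = 82°C ✓
GC content: GC 13/28 = 46.4% ✓
GC clamp: 3' end ACT has 1 G/C, need ≥2 ✗

Fails: GC clamp.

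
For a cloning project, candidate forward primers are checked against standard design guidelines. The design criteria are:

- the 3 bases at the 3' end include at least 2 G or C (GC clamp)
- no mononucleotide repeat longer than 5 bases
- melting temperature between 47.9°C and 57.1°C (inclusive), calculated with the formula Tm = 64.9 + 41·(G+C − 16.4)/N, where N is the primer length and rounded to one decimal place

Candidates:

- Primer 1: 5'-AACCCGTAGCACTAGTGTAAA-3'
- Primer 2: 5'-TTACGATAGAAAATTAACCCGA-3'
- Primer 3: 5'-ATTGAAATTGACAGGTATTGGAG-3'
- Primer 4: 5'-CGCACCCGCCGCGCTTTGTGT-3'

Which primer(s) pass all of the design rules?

Primer 3 only.

Primer 1 (21 nt, A=8 T=4 G=4 C=5): 3' end AAA has 0 G/C, need ≥2 ✗; longest run = 3 ✓; Tm = 64.9 + 41·(9 − 16.4)/21 = 50.5°C ✓ — fails.
Primer 2 (22 nt, A=10 T=5 G=3 C=4): 3' end CGA has 2 G/C ✓; longest run = 4 ✓; Tm = 64.9 + 41·(7 − 16.4)/22 = 47.4°C, outside 47.9–57.1°C ✗ — fails.
Primer 3 (23 nt, A=8 T=7 G=7 C=1): 3' end GAG has 2 G/C ✓; longest run = 3 ✓; Tm = 64.9 + 41·(8 − 16.4)/23 = 49.9°C ✓ — passes.
Primer 4 (21 nt, A=1 T=5 G=6 C=9): 3' end TGT has 1 G/C, need ≥2 ✗; longest run = 3 ✓; Tm = 64.9 + 41·(15 − 16.4)/21 = 62.2°C, outside 47.9–57.1°C ✗ — fails.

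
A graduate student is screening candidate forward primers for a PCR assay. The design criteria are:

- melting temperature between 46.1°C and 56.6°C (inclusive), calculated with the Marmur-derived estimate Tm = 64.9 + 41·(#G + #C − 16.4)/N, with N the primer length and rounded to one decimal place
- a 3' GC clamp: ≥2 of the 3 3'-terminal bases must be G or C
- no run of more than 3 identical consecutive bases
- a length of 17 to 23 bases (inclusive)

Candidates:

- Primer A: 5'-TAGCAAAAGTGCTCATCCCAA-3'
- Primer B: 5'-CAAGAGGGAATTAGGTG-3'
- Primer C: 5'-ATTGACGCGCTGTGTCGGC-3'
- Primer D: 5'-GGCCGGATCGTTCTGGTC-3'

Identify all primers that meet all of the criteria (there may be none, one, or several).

Primer A (21 nt, A=8 T=4 G=3 C=6): Tm = 64.9 + 41·(9 − 16.4)/21 = 50.5°C ✓; 3' end CAA has 1 G/C, need ≥2 ✗; longest run = 4, exceeds 3 ✗; length 21 ✓ — fails.
Primer B (17 nt, A=6 T=3 G=7 C=1): Tm = 64.9 + 41·(8 − 16.4)/17 = 44.6°C, outside 46.1–56.6°C ✗; 3' end GTG has 2 G/C ✓; longest run = 3 ✓; length 17 ✓ — fails.
Primer C (19 nt, A=2 T=5 G=7 C=5): Tm = 64.9 + 41·(12 − 16.4)/19 = 55.4°C ✓; 3' end GGC has 3 G/C ✓; longest run = 2 ✓; length 19 ✓ — passes.
Primer D (18 nt, A=1 T=5 G=7 C=5): Tm = 64.9 + 41·(12 − 16.4)/18 = 54.9°C ✓; 3' end GTC has 2 G/C ✓; longest run = 2 ✓; length 18 ✓ — passes.

Primer C and Primer D.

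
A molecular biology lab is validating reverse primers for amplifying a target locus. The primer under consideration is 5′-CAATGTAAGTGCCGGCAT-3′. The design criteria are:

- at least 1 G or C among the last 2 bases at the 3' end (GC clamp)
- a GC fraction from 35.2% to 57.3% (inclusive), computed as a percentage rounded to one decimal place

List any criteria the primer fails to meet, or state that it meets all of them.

Fails: GC clamp.

Base counts: A=5, T=4, G=5, C=4 (length 18).
GC clamp: 3' end AT has 0 G/C, need ≥1 ✗
GC content: GC 9/18 = 50.0% ✓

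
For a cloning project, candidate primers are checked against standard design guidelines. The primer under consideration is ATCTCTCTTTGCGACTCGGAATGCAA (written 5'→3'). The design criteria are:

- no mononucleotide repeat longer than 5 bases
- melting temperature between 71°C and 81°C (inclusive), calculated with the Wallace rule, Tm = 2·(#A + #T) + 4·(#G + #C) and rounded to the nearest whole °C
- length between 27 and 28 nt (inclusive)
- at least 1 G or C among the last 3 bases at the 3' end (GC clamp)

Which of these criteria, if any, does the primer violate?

Fails: length.

Base counts: A=6, T=8, G=5, C=7 (length 26).
homopolymer run: longest run = 3 ✓
Tm: Tm = 2·14 + 4·12 = 76°C ✓
length: length 26, outside 27–28 ✗
GC clamp: 3' end CAA has 1 G/C ✓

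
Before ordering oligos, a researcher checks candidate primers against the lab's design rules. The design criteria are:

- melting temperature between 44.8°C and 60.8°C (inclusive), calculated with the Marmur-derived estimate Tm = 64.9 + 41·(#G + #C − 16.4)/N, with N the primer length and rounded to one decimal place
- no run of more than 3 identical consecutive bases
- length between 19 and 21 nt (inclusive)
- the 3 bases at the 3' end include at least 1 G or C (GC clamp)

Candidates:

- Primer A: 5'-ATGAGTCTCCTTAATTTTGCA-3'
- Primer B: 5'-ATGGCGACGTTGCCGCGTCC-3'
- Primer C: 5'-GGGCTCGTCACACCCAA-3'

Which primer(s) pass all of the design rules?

Primer B only.

Primer A (21 nt, A=5 T=9 G=3 C=4): Tm = 64.9 + 41·(7 − 16.4)/21 = 46.5°C ✓; longest run = 4, exceeds 3 ✗; length 21 ✓; 3' end GCA has 2 G/C ✓ — fails.
Primer B (20 nt, A=2 T=4 G=7 C=7): Tm = 64.9 + 41·(14 − 16.4)/20 = 60.0°C ✓; longest run = 2 ✓; length 20 ✓; 3' end TCC has 2 G/C ✓ — passes.
Primer C (17 nt, A=4 T=2 G=4 C=7): Tm = 64.9 + 41·(11 − 16.4)/17 = 51.9°C ✓; longest run = 3 ✓; length 17, outside 19–21 ✗; 3' end CAA has 1 G/C ✓ — fails.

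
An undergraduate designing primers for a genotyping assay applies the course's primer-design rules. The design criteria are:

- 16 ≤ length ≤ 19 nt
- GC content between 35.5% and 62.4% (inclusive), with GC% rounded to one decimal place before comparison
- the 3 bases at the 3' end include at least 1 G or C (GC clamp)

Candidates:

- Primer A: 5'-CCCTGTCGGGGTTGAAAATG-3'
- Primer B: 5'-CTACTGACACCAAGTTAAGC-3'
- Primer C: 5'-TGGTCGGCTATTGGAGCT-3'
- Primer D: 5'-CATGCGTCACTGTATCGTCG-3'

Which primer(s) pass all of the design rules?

Primer A (20 nt, A=4 T=5 G=7 C=4): length 20, outside 16–19 ✗; GC 11/20 = 55.0% ✓; 3' end ATG has 1 G/C ✓ — fails.
Primer B (20 nt, A=7 T=4 G=3 C=6): length 20, outside 16–19 ✗; GC 9/20 = 45.0% ✓; 3' end AGC has 2 G/C ✓ — fails.
Primer C (18 nt, A=2 T=6 G=7 C=3): length 18 ✓; GC 10/18 = 55.6% ✓; 3' end GCT has 2 G/C ✓ — passes.
Primer D (20 nt, A=3 T=6 G=5 C=6): length 20, outside 16–19 ✗; GC 11/20 = 55.0% ✓; 3' end TCG has 2 G/C ✓ — fails.

Primer C only.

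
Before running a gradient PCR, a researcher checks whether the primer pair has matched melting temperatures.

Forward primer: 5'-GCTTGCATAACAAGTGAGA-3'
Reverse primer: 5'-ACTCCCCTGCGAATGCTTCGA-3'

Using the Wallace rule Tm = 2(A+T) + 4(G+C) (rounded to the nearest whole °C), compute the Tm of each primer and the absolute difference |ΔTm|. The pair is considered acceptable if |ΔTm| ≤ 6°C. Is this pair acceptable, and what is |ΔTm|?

|ΔTm| = 12°C; the pair is not acceptable.

Forward: A=7 T=4 G=5 C=3 → Tm = 2·11 + 4·8 = 54°C.
Reverse: A=4 T=5 G=4 C=8 → Tm = 2·9 + 4·12 = 66°C.
|ΔTm| = |54 − 66| = 12°C, > 6°C.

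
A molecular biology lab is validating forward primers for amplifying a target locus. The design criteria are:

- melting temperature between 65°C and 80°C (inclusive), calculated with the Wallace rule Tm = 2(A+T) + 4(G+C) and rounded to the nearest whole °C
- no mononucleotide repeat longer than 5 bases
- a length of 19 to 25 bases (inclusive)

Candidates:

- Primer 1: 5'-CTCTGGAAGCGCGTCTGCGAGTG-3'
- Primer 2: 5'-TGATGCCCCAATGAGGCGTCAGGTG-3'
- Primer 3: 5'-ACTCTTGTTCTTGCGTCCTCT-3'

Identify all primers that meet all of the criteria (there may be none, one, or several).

Primer 1 (23 nt, A=3 T=5 G=9 C=6): Tm = 2·8 + 4·15 = 76°C ✓; longest run = 2 ✓; length 23 ✓ — passes.
Primer 2 (25 nt, A=5 T=5 G=9 C=6): Tm = 2·10 + 4·15 = 80°C ✓; longest run = 4 ✓; length 25 ✓ — passes.
Primer 3 (21 nt, A=1 T=10 G=3 C=7): Tm = 2·11 + 4·10 = 62°C, outside 65–80°C ✗; longest run = 2 ✓; length 21 ✓ — fails.

Primer 1 and Primer 2.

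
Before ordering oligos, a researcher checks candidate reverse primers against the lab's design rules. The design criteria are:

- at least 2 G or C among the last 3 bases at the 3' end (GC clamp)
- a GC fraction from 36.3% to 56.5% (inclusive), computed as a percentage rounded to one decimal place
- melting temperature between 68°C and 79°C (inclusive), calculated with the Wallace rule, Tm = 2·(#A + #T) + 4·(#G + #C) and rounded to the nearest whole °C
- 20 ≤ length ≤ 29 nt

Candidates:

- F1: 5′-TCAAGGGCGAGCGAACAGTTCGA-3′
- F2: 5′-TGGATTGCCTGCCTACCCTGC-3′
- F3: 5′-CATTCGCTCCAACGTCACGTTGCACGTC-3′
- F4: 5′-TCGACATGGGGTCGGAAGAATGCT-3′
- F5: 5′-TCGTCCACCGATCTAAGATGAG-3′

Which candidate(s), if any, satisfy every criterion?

F1 (23 nt, A=7 T=3 G=8 C=5): 3' end CGA has 2 G/C ✓; GC 13/23 = 56.5% ✓; Tm = 2·10 + 4·13 = 72°C ✓; length 23 ✓ — passes.
F2 (21 nt, A=2 T=6 G=5 C=8): 3' end TGC has 2 G/C ✓; GC 13/21 = 61.9%, outside 36.3–56.5% ✗; Tm = 2·8 + 4·13 = 68°C ✓; length 21 ✓ — fails.
F3 (28 nt, A=5 T=7 G=5 C=11): 3' end GTC has 2 G/C ✓; GC 16/28 = 57.1%, outside 36.3–56.5% ✗; Tm = 2·12 + 4·16 = 88°C, outside 68–79°C ✗; length 28 ✓ — fails.
F4 (24 nt, A=6 T=5 G=9 C=4): 3' end GCT has 2 G/C ✓; GC 13/24 = 54.2% ✓; Tm = 2·11 + 4·13 = 74°C ✓; length 24 ✓ — passes.
F5 (22 nt, A=6 T=5 G=5 C=6): 3' end GAG has 2 G/C ✓; GC 11/22 = 50.0% ✓; Tm = 2·11 + 4·11 = 66°C, outside 68–79°C ✗; length 22 ✓ — fails.

F1 and F4.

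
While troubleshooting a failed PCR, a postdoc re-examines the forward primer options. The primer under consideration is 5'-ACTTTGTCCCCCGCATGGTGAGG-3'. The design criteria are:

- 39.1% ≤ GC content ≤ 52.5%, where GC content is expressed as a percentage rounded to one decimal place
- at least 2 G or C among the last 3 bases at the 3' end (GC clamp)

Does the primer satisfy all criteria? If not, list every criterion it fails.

Fails: GC content.

Base counts: A=3, T=6, G=7, C=7 (length 23).
GC content: GC 14/23 = 60.9%, outside 39.1–52.5% ✗
GC clamp: 3' end AGG has 2 G/C ✓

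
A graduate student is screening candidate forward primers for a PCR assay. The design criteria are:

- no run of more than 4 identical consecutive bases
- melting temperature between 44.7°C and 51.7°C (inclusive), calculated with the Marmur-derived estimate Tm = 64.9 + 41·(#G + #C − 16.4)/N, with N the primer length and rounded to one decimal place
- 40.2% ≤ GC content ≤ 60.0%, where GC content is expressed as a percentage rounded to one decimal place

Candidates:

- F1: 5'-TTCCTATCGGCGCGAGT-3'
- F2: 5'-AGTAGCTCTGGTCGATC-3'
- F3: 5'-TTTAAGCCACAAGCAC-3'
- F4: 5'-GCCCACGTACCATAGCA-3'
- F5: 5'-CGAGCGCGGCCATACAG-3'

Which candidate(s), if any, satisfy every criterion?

F1 (17 nt, A=2 T=5 G=5 C=5): longest run = 2 ✓; Tm = 64.9 + 41·(10 − 16.4)/17 = 49.5°C ✓; GC 10/17 = 58.8% ✓ — passes.
F2 (17 nt, A=3 T=5 G=5 C=4): longest run = 2 ✓; Tm = 64.9 + 41·(9 − 16.4)/17 = 47.1°C ✓; GC 9/17 = 52.9% ✓ — passes.
F3 (16 nt, A=6 T=3 G=2 C=5): longest run = 3 ✓; Tm = 64.9 + 41·(7 − 16.4)/16 = 40.8°C, outside 44.7–51.7°C ✗; GC 7/16 = 43.8% ✓ — fails.
F4 (17 nt, A=5 T=2 G=3 C=7): longest run = 3 ✓; Tm = 64.9 + 41·(10 − 16.4)/17 = 49.5°C ✓; GC 10/17 = 58.8% ✓ — passes.
F5 (17 nt, A=4 T=1 G=6 C=6): longest run = 2 ✓; Tm = 64.9 + 41·(12 − 16.4)/17 = 54.3°C, outside 44.7–51.7°C ✗; GC 12/17 = 70.6%, outside 40.2–60.0% ✗ — fails.

F1, F2 and F4.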